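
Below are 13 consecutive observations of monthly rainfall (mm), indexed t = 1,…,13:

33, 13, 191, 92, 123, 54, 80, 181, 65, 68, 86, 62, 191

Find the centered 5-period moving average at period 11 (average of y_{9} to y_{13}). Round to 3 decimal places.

Sum of periods 9–13: 65 + 68 + 86 + 62 + 191 = 472
Divide by 5: 472 / 5 = 94.400

94.400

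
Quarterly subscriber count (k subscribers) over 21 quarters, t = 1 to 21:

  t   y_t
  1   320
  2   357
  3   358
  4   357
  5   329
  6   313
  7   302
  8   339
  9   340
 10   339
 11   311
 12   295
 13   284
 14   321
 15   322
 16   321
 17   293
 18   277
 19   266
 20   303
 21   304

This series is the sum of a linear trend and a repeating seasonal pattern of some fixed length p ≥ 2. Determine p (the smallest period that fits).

6

First differences y_{t+1} − y_t: 37, 1, -1, -28, -16, -11, 37, 1, -1, -28, -16, -11, 37, 1, …
The difference pattern repeats every 6 terms and not for any smaller step, so p = 6.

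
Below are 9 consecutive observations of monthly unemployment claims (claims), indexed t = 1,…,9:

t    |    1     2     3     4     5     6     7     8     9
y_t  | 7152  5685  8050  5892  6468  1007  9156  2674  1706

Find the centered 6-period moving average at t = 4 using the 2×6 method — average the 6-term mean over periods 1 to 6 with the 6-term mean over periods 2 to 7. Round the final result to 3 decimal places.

Sum over 1–6: 7152 + 5685 + 8050 + 5892 + 6468 + 1007 = 34254
Sum over 2–7: 5685 + 8050 + 5892 + 6468 + 1007 + 9156 = 36258
CMA at t=4 = (34254 + 36258) / (2·6) = 70512 / 12 = 5876.000

5876.000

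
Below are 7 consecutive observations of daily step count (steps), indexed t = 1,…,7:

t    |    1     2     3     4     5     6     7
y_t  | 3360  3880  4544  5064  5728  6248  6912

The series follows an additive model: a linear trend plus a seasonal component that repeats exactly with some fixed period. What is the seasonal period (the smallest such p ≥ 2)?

2

First differences y_{t+1} − y_t: 520, 664, 520, 664, 520, 664, …
The difference pattern repeats every 2 terms and not for any smaller step, so p = 2.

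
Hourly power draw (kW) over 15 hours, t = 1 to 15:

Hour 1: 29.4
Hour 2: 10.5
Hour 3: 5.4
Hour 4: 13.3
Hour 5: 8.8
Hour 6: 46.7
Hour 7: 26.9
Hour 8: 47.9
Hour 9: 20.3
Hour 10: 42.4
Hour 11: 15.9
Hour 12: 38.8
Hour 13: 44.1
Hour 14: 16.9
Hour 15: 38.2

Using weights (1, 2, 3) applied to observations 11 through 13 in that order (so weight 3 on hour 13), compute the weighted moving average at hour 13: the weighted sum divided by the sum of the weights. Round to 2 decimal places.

Weighted sum: 1·15.9 + 2·38.8 + 3·44.1 = 15.9 + 77.6 + 132.3 = 225.8
Weight total: 1 + 2 + 3 = 6
WMA = 225.8 / 6 = 37.63

37.63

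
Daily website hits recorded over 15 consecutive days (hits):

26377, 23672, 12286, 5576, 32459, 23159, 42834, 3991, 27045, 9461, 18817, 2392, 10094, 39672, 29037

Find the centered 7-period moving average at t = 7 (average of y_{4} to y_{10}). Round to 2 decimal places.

Sum of periods 4–10: 5576 + 32459 + 23159 + 42834 + 3991 + 27045 + 9461 = 144525
Divide by 7: 144525 / 7 = 20646.43

20646.43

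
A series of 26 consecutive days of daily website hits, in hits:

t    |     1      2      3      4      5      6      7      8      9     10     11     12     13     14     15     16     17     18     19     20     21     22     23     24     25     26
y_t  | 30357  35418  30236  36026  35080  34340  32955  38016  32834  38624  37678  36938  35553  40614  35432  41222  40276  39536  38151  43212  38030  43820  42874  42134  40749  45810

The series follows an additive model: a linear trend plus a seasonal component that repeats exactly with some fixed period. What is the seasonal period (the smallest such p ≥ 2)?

6

First differences y_{t+1} − y_t: 5061, -5182, 5790, -946, -740, -1385, 5061, -5182, 5790, -946, -740, -1385, 5061, -5182, …
The difference pattern repeats every 6 terms and not for any smaller step, so p = 6.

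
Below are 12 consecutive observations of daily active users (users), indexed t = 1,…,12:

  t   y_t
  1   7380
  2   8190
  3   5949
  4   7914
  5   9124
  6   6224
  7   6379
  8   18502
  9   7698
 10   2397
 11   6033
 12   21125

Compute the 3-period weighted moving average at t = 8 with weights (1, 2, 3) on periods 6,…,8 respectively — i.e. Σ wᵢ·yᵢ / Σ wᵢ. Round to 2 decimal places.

Weighted sum: 1·6224 + 2·6379 + 3·18502 = 6224 + 12758 + 55506 = 74488
Weight total: 1 + 2 + 3 = 6
WMA = 74488 / 6 = 12414.67

12414.67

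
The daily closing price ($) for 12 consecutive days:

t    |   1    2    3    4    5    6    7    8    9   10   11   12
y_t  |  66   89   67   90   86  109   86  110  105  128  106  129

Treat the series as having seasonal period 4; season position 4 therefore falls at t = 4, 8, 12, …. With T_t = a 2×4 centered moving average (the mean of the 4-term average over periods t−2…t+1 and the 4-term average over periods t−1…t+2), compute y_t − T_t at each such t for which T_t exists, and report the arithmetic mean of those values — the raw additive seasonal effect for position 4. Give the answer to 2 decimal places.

Season position 4 occurs at t = 4, 8 (where T_t is defined).
t=4: T_4 = 85.5000; y_4 − T_4 = 90 − 85.5000 = 4.5000
t=8: T_8 = 104.8750; y_8 − T_8 = 110 − 104.8750 = 5.1250
Mean deviation: (4.5000 + 5.1250) / 2 = 4.81

4.81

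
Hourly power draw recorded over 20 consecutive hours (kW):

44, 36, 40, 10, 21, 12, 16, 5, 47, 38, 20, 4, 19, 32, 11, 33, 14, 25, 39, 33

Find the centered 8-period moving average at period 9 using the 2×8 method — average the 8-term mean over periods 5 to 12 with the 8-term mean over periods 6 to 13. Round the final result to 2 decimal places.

20.25

Sum over 5–12: 21 + 12 + 16 + 5 + 47 + 38 + 20 + 4 = 163
Sum over 6–13: 12 + 16 + 5 + 47 + 38 + 20 + 4 + 19 = 161
CMA at t=9 = (163 + 161) / (2·8) = 324 / 16 = 20.25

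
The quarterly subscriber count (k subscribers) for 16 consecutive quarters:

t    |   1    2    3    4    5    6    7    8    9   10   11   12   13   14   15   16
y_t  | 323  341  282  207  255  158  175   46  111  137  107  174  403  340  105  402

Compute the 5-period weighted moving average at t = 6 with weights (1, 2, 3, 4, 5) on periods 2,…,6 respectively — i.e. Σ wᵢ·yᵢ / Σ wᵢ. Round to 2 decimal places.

222.40

Weighted sum: 1·341 + 2·282 + 3·207 + 4·255 + 5·158 = 341 + 564 + 621 + 1020 + 790 = 3336
Weight total: 1 + 2 + 3 + 4 + 5 = 15
WMA = 3336 / 15 = 222.40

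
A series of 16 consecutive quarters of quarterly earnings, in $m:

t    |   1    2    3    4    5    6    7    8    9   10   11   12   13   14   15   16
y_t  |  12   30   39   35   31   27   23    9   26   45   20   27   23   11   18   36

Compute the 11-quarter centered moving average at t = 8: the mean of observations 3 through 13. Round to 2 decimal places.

Sum of periods 3–13: 39 + 35 + 31 + 27 + 23 + 9 + 26 + 45 + 20 + 27 + 23 = 305
Divide by 11: 305 / 11 = 27.73

27.73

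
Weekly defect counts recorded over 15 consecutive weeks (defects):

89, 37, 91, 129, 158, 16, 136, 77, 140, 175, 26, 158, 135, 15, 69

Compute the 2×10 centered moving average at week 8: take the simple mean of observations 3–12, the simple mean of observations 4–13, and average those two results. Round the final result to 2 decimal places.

112.80

Sum over 3–12: 91 + 129 + 158 + 16 + 136 + 77 + 140 + 175 + 26 + 158 = 1106
Sum over 4–13: 129 + 158 + 16 + 136 + 77 + 140 + 175 + 26 + 158 + 135 = 1150
CMA at t=8 = (1106 + 1150) / (2·10) = 2256 / 20 = 112.80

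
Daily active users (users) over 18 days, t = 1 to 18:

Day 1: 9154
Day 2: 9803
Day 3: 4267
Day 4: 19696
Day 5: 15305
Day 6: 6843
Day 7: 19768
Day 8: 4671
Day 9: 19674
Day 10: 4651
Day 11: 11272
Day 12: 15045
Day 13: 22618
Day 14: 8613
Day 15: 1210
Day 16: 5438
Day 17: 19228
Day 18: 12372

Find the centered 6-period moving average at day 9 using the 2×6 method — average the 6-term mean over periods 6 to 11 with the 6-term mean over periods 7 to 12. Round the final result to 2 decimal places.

Sum over 6–11: 6843 + 19768 + 4671 + 19674 + 4651 + 11272 = 66879
Sum over 7–12: 19768 + 4671 + 19674 + 4651 + 11272 + 15045 = 75081
CMA at t=9 = (66879 + 75081) / (2·6) = 141960 / 12 = 11830.00

11830.00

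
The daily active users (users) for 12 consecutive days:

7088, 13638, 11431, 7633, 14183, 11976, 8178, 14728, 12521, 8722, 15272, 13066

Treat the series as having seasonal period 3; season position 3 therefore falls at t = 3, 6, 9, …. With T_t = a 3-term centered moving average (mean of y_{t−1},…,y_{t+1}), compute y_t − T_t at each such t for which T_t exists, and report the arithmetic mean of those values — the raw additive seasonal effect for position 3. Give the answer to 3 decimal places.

530.444

Season position 3 occurs at t = 3, 6, 9 (where T_t is defined).
t=3: T_3 = 10900.66667; y_3 − T_3 = 11431 − 10900.66667 = 530.33333
t=6: T_6 = 11445.66667; y_6 − T_6 = 11976 − 11445.66667 = 530.33333
t=9: T_9 = 11990.33333; y_9 − T_9 = 12521 − 11990.33333 = 530.66667
Mean deviation: (530.33333 + 530.33333 + 530.66667) / 3 = 530.444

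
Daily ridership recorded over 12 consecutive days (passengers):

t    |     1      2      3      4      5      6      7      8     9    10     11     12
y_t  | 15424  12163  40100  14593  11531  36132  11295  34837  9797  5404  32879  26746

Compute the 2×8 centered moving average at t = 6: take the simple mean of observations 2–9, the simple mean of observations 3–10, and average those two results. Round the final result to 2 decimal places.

Sum over 2–9: 12163 + 40100 + 14593 + 11531 + 36132 + 11295 + 34837 + 9797 = 170448
Sum over 3–10: 40100 + 14593 + 11531 + 36132 + 11295 + 34837 + 9797 + 5404 = 163689
CMA at t=6 = (170448 + 163689) / (2·8) = 334137 / 16 = 20883.56

20883.56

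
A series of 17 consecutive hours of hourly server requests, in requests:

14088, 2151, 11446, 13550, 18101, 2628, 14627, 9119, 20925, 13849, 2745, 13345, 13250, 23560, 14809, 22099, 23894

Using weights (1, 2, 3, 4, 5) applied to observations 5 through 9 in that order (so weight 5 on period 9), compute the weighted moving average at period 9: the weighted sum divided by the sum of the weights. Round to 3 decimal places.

13889.267

Weighted sum: 1·18101 + 2·2628 + 3·14627 + 4·9119 + 5·20925 = 18101 + 5256 + 43881 + 36476 + 104625 = 208339
Weight total: 1 + 2 + 3 + 4 + 5 = 15
WMA = 208339 / 15 = 13889.267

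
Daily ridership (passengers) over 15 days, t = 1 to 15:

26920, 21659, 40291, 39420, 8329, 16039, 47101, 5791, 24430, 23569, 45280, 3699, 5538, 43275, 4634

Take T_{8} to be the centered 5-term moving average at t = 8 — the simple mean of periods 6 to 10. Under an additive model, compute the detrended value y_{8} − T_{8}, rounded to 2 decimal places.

-17595.00

Trend T_8 = (16039 + 47101 + 5791 + 24430 + 23569) / 5 = 116930/5 = 23386.0000
Detrended value: 5791 − 23386.0000 = -17595.00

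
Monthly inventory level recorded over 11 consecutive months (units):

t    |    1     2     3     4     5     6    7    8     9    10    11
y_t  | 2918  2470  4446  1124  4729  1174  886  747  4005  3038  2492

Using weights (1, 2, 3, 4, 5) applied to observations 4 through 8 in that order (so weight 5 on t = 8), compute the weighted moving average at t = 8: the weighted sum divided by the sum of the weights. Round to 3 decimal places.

1425.533

Weighted sum: 1·1124 + 2·4729 + 3·1174 + 4·886 + 5·747 = 1124 + 9458 + 3522 + 3544 + 3735 = 21383
Weight total: 1 + 2 + 3 + 4 + 5 = 15
WMA = 21383 / 15 = 1425.533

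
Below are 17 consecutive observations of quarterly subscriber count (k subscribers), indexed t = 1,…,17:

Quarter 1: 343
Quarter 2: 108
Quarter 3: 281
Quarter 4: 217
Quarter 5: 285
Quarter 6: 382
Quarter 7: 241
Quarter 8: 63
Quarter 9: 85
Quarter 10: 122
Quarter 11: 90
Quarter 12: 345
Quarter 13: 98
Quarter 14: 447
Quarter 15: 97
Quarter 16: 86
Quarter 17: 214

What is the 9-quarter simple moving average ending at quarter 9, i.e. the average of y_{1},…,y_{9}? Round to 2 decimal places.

222.78

Sum of periods 1–9: 343 + 108 + 281 + 217 + 285 + 382 + 241 + 63 + 85 = 2005
Divide by 9: 2005 / 9 = 222.78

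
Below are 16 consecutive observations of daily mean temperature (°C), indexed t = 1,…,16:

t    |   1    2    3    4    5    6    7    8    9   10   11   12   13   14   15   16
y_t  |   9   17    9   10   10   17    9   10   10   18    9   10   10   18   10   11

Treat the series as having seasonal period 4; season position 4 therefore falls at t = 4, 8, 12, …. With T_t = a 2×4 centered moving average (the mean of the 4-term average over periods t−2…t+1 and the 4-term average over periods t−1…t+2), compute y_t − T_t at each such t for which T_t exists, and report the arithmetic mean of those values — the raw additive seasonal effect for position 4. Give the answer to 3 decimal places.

Season position 4 occurs at t = 4, 8, 12 (where T_t is defined).
t=4: T_4 = 11.50000; y_4 − T_4 = 10 − 11.50000 = -1.50000
t=8: T_8 = 11.62500; y_8 − T_8 = 10 − 11.62500 = -1.62500
t=12: T_12 = 11.75000; y_12 − T_12 = 10 − 11.75000 = -1.75000
Mean deviation: (-1.50000 + -1.62500 + -1.75000) / 3 = -1.625

-1.625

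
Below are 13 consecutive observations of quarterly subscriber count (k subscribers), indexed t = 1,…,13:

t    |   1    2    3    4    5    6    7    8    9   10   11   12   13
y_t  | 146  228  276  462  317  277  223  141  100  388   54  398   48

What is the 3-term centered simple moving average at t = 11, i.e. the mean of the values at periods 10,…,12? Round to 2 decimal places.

Sum of periods 10–12: 388 + 54 + 398 = 840
Divide by 3: 840 / 3 = 280.00

280.00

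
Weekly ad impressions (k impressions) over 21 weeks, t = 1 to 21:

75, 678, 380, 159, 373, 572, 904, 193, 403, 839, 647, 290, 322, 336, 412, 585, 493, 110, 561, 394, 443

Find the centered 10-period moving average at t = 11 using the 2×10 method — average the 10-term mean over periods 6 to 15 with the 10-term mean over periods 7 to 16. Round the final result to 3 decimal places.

Sum over 6–15: 572 + 904 + 193 + 403 + 839 + 647 + 290 + 322 + 336 + 412 = 4918
Sum over 7–16: 904 + 193 + 403 + 839 + 647 + 290 + 322 + 336 + 412 + 585 = 4931
CMA at t=11 = (4918 + 4931) / (2·10) = 9849 / 20 = 492.450

492.450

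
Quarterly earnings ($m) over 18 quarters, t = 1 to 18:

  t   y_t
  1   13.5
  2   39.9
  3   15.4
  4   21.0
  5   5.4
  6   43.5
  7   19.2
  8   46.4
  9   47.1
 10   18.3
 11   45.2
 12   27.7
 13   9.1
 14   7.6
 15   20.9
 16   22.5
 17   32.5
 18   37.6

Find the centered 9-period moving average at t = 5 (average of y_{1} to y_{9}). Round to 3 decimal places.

Sum of periods 1–9: 13.5 + 39.9 + 15.4 + 21.0 + 5.4 + 43.5 + 19.2 + 46.4 + 47.1 = 251.4
Divide by 9: 251.4 / 9 = 27.933

27.933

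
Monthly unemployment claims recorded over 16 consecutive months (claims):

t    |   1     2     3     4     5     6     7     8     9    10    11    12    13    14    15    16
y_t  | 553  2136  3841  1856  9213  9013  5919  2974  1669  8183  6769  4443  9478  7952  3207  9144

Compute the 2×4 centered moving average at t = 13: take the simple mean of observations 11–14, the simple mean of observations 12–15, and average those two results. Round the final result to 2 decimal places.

Sum over 11–14: 6769 + 4443 + 9478 + 7952 = 28642
Sum over 12–15: 4443 + 9478 + 7952 + 3207 = 25080
CMA at t=13 = (28642 + 25080) / (2·4) = 53722 / 8 = 6715.25

6715.25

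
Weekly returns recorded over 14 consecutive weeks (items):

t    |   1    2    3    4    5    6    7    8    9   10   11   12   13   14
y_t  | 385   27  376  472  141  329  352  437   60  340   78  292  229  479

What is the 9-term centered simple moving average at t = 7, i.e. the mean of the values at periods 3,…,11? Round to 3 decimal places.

Sum of periods 3–11: 376 + 472 + 141 + 329 + 352 + 437 + 60 + 340 + 78 = 2585
Divide by 9: 2585 / 9 = 287.222

287.222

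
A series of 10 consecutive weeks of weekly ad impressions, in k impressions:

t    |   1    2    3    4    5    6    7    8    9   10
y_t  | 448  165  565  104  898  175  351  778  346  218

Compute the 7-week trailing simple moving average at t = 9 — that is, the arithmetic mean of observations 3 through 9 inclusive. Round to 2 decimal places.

Sum of periods 3–9: 565 + 104 + 898 + 175 + 351 + 778 + 346 = 3217
Divide by 7: 3217 / 7 = 459.57

459.57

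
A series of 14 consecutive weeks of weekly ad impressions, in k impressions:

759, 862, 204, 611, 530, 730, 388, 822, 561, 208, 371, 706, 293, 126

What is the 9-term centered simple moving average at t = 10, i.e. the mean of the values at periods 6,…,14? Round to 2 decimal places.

467.22

Sum of periods 6–14: 730 + 388 + 822 + 561 + 208 + 371 + 706 + 293 + 126 = 4205
Divide by 9: 4205 / 9 = 467.22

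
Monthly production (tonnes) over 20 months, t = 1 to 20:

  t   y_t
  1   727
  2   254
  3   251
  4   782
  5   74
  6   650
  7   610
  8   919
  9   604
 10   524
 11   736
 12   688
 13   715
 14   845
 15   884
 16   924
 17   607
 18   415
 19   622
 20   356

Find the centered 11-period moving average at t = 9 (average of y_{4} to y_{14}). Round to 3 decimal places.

649.727

Sum of periods 4–14: 782 + 74 + 650 + 610 + 919 + 604 + 524 + 736 + 688 + 715 + 845 = 7147
Divide by 11: 7147 / 11 = 649.727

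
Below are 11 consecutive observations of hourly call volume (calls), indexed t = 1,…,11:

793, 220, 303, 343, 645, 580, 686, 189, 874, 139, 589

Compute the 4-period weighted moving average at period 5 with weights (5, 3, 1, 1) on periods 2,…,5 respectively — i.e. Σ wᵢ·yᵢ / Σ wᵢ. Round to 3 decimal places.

299.700

Weighted sum: 5·220 + 3·303 + 1·343 + 1·645 = 1100 + 909 + 343 + 645 = 2997
Weight total: 5 + 3 + 1 + 1 = 10
WMA = 2997 / 10 = 299.700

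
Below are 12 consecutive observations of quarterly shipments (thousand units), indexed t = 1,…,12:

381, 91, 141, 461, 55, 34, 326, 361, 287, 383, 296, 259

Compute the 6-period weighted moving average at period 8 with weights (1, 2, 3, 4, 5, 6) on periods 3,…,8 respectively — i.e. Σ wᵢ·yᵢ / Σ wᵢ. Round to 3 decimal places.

Weighted sum: 1·141 + 2·461 + 3·55 + 4·34 + 5·326 + 6·361 = 141 + 922 + 165 + 136 + 1630 + 2166 = 5160
Weight total: 1 + 2 + 3 + 4 + 5 + 6 = 21
WMA = 5160 / 21 = 245.714

245.714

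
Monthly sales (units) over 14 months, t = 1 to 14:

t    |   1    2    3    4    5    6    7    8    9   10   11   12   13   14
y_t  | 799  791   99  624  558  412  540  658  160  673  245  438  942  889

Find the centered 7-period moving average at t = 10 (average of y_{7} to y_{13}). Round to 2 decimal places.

Sum of periods 7–13: 540 + 658 + 160 + 673 + 245 + 438 + 942 = 3656
Divide by 7: 3656 / 7 = 522.29

522.29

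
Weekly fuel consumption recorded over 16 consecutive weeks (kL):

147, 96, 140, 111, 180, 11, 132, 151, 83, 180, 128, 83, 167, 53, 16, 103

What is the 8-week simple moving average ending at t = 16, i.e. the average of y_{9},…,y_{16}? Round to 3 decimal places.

101.625

Sum of periods 9–16: 83 + 180 + 128 + 83 + 167 + 53 + 16 + 103 = 813
Divide by 8: 813 / 8 = 101.625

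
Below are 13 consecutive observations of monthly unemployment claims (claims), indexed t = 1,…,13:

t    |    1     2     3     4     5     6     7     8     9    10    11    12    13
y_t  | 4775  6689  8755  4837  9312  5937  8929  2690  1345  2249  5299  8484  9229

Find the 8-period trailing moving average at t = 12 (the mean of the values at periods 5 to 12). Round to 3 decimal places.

Sum of periods 5–12: 9312 + 5937 + 8929 + 2690 + 1345 + 2249 + 5299 + 8484 = 44245
Divide by 8: 44245 / 8 = 5530.625

5530.625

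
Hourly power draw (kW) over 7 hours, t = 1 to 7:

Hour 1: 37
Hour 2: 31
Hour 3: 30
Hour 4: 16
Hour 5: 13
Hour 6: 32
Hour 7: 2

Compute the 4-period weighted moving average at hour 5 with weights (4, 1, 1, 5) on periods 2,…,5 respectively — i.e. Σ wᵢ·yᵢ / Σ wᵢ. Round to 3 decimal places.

21.364

Weighted sum: 4·31 + 1·30 + 1·16 + 5·13 = 124 + 30 + 16 + 65 = 235
Weight total: 4 + 1 + 1 + 5 = 11
WMA = 235 / 11 = 21.364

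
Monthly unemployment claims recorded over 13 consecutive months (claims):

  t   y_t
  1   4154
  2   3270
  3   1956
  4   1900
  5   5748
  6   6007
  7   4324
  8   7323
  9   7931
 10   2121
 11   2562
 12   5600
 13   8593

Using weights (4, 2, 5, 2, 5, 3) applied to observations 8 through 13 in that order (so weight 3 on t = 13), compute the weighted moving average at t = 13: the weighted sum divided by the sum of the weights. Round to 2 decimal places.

5460.10

Weighted sum: 4·7323 + 2·7931 + 5·2121 + 2·2562 + 5·5600 + 3·8593 = 29292 + 15862 + 10605 + 5124 + 28000 + 25779 = 114662
Weight total: 4 + 2 + 5 + 2 + 5 + 3 = 21
WMA = 114662 / 21 = 5460.10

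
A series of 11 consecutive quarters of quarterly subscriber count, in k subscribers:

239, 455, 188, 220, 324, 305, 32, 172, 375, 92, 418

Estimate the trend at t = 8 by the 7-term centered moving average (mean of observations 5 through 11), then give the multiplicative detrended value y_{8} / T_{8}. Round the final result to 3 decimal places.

0.701

Trend T_8 = (324 + 305 + 32 + 172 + 375 + 92 + 418) / 7 = 1718/7 = 245.42857
Ratio to trend: 172 / 245.42857 = 0.701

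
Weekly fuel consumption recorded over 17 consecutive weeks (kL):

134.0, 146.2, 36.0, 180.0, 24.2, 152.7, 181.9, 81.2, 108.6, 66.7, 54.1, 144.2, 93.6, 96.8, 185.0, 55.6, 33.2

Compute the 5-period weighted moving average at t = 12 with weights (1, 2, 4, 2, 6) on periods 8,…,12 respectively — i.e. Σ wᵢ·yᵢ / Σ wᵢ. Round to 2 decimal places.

Weighted sum: 1·81.2 + 2·108.6 + 4·66.7 + 2·54.1 + 6·144.2 = 81.2 + 217.2 + 266.8 + 108.2 + 865.2 = 1538.6
Weight total: 1 + 2 + 4 + 2 + 6 = 15
WMA = 1538.6 / 15 = 102.57

102.57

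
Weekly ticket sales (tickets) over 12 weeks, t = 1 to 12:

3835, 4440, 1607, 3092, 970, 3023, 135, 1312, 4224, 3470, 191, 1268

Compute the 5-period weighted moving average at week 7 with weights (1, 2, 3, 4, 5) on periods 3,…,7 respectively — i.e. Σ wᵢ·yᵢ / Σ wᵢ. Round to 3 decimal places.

1564.533

Weighted sum: 1·1607 + 2·3092 + 3·970 + 4·3023 + 5·135 = 1607 + 6184 + 2910 + 12092 + 675 = 23468
Weight total: 1 + 2 + 3 + 4 + 5 = 15
WMA = 23468 / 15 = 1564.533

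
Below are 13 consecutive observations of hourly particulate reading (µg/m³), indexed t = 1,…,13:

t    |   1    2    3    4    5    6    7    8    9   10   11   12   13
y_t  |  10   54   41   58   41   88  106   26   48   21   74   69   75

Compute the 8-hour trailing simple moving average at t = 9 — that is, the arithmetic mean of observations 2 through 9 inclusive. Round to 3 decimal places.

Sum of periods 2–9: 54 + 41 + 58 + 41 + 88 + 106 + 26 + 48 = 462
Divide by 8: 462 / 8 = 57.750

57.750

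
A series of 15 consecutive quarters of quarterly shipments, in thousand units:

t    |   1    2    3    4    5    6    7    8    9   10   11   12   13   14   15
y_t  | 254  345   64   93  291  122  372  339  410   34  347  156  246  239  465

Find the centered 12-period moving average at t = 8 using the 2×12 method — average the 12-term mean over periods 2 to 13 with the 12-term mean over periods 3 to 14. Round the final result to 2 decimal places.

Sum over 2–13: 345 + 64 + 93 + 291 + 122 + 372 + 339 + 410 + 34 + 347 + 156 + 246 = 2819
Sum over 3–14: 64 + 93 + 291 + 122 + 372 + 339 + 410 + 34 + 347 + 156 + 246 + 239 = 2713
CMA at t=8 = (2819 + 2713) / (2·12) = 5532 / 24 = 230.50

230.50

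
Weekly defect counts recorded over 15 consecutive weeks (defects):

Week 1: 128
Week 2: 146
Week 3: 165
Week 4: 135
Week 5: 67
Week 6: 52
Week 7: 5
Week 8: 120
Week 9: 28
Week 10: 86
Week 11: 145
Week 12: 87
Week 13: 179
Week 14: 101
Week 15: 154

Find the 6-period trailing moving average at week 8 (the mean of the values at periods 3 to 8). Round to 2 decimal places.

90.67

Sum of periods 3–8: 165 + 135 + 67 + 52 + 5 + 120 = 544
Divide by 6: 544 / 6 = 90.67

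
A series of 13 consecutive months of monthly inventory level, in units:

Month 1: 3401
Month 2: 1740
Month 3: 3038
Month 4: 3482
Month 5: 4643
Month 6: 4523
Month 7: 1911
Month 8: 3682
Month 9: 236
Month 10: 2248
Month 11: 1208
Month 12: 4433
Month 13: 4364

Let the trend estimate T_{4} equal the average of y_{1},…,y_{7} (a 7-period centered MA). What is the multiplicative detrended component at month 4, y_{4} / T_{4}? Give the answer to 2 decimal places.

1.07

Trend T_4 = (3401 + 1740 + 3038 + 3482 + 4643 + 4523 + 1911) / 7 = 22738/7 = 3248.2857
Ratio to trend: 3482 / 3248.2857 = 1.07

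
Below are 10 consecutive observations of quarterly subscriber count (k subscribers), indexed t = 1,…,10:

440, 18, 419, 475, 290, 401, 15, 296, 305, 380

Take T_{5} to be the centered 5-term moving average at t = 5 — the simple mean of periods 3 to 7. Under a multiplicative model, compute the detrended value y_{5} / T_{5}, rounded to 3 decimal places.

Trend T_5 = (419 + 475 + 290 + 401 + 15) / 5 = 1600/5 = 320.00000
Ratio to trend: 290 / 320.00000 = 0.906

0.906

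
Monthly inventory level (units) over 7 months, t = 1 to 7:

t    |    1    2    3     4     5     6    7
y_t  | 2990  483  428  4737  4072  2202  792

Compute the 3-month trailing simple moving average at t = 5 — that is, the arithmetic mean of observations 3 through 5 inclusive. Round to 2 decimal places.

3079.00

Sum of periods 3–5: 428 + 4737 + 4072 = 9237
Divide by 3: 9237 / 3 = 3079.00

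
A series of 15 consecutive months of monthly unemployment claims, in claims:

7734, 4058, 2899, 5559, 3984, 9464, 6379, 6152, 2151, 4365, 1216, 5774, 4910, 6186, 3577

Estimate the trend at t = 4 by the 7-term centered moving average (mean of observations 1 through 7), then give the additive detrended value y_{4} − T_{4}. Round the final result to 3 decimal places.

Trend T_4 = (7734 + 4058 + 2899 + 5559 + 3984 + 9464 + 6379) / 7 = 40077/7 = 5725.28571
Detrended value: 5559 − 5725.28571 = -166.286

-166.286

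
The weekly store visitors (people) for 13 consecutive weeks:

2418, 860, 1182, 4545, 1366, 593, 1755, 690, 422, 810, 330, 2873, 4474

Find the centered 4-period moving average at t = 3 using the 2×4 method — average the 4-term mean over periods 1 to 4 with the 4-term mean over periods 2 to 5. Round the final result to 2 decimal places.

2119.75

Sum over 1–4: 2418 + 860 + 1182 + 4545 = 9005
Sum over 2–5: 860 + 1182 + 4545 + 1366 = 7953
CMA at t=3 = (9005 + 7953) / (2·4) = 16958 / 8 = 2119.75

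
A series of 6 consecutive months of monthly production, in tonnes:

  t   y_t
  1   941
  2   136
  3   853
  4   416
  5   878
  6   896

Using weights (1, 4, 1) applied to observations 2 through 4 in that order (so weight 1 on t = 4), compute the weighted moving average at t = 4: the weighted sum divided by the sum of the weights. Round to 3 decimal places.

Weighted sum: 1·136 + 4·853 + 1·416 = 136 + 3412 + 416 = 3964
Weight total: 1 + 4 + 1 = 6
WMA = 3964 / 6 = 660.667

660.667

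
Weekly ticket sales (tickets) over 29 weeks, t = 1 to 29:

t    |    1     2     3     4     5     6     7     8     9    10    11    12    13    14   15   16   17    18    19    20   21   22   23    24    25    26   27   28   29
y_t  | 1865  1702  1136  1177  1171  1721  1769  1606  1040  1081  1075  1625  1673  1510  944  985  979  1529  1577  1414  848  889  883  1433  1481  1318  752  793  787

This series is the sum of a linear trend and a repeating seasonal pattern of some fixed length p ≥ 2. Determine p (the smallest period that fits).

First differences y_{t+1} − y_t: -163, -566, 41, -6, 550, 48, -163, -566, 41, -6, 550, 48, -163, -566, …
The difference pattern repeats every 6 terms and not for any smaller step, so p = 6.

6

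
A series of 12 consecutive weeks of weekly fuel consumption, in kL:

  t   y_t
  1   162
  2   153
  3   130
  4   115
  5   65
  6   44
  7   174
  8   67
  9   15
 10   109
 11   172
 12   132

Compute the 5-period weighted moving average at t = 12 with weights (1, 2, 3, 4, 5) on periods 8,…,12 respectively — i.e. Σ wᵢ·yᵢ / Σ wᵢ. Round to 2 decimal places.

118.13

Weighted sum: 1·67 + 2·15 + 3·109 + 4·172 + 5·132 = 67 + 30 + 327 + 688 + 660 = 1772
Weight total: 1 + 2 + 3 + 4 + 5 = 15
WMA = 1772 / 15 = 118.13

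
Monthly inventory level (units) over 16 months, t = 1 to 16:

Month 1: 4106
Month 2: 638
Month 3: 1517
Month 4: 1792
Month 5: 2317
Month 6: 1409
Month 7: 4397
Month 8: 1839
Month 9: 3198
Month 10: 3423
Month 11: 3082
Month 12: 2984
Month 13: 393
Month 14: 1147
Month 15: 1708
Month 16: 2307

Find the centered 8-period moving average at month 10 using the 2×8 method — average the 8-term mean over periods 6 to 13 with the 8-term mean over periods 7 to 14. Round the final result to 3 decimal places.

Sum over 6–13: 1409 + 4397 + 1839 + 3198 + 3423 + 3082 + 2984 + 393 = 20725
Sum over 7–14: 4397 + 1839 + 3198 + 3423 + 3082 + 2984 + 393 + 1147 = 20463
CMA at t=10 = (20725 + 20463) / (2·8) = 41188 / 16 = 2574.250

2574.250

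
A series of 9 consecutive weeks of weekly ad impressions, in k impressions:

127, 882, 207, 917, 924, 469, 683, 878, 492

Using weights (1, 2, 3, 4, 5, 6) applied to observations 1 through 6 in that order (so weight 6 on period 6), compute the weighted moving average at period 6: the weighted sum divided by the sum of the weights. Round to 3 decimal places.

Weighted sum: 1·127 + 2·882 + 3·207 + 4·917 + 5·924 + 6·469 = 127 + 1764 + 621 + 3668 + 4620 + 2814 = 13614
Weight total: 1 + 2 + 3 + 4 + 5 + 6 = 21
WMA = 13614 / 21 = 648.286

648.286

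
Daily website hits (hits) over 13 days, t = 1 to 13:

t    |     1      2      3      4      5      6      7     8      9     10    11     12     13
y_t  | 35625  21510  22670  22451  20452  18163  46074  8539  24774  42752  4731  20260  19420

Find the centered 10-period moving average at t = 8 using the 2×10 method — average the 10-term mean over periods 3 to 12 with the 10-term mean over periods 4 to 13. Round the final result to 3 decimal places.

Sum over 3–12: 22670 + 22451 + 20452 + 18163 + 46074 + 8539 + 24774 + 42752 + 4731 + 20260 = 230866
Sum over 4–13: 22451 + 20452 + 18163 + 46074 + 8539 + 24774 + 42752 + 4731 + 20260 + 19420 = 227616
CMA at t=8 = (230866 + 227616) / (2·10) = 458482 / 20 = 22924.100

22924.100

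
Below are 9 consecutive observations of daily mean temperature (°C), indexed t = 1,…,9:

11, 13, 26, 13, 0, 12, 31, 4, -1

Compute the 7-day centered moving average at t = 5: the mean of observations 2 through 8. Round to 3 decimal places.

14.143

Sum of periods 2–8: 13 + 26 + 13 + 0 + 12 + 31 + 4 = 99
Divide by 7: 99 / 7 = 14.143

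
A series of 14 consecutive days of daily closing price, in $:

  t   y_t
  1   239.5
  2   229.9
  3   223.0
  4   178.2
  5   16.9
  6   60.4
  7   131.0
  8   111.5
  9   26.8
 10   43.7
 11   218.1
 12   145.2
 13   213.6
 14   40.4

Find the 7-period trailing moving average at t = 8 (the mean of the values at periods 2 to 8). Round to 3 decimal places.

135.843

Sum of periods 2–8: 229.9 + 223.0 + 178.2 + 16.9 + 60.4 + 131.0 + 111.5 = 950.9
Divide by 7: 950.9 / 7 = 135.843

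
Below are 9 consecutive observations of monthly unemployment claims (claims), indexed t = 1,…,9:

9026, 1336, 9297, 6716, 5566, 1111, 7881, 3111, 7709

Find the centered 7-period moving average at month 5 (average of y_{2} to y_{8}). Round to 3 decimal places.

5002.571

Sum of periods 2–8: 1336 + 9297 + 6716 + 5566 + 1111 + 7881 + 3111 = 35018
Divide by 7: 35018 / 7 = 5002.571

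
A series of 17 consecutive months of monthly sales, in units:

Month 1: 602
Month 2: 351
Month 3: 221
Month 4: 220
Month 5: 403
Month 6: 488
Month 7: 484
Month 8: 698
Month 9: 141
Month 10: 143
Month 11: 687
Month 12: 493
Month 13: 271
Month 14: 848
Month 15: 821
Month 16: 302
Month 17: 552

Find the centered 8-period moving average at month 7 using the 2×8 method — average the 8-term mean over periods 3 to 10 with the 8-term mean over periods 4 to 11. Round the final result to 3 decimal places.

378.875

Sum over 3–10: 221 + 220 + 403 + 488 + 484 + 698 + 141 + 143 = 2798
Sum over 4–11: 220 + 403 + 488 + 484 + 698 + 141 + 143 + 687 = 3264
CMA at t=7 = (2798 + 3264) / (2·8) = 6062 / 16 = 378.875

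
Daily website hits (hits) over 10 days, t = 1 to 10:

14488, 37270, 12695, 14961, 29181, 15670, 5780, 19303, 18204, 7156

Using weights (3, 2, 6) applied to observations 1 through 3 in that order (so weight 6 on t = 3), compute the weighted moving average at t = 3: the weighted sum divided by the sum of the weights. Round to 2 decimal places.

17652.18

Weighted sum: 3·14488 + 2·37270 + 6·12695 = 43464 + 74540 + 76170 = 194174
Weight total: 3 + 2 + 6 = 11
WMA = 194174 / 11 = 17652.18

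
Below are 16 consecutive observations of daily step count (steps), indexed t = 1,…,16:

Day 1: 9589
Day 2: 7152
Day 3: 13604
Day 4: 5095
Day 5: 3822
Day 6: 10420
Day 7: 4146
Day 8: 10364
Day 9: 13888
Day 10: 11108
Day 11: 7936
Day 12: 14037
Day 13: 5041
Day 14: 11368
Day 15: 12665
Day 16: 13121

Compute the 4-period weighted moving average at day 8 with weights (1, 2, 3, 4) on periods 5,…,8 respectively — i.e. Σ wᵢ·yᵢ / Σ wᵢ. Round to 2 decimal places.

7855.60

Weighted sum: 1·3822 + 2·10420 + 3·4146 + 4·10364 = 3822 + 20840 + 12438 + 41456 = 78556
Weight total: 1 + 2 + 3 + 4 = 10
WMA = 78556 / 10 = 7855.60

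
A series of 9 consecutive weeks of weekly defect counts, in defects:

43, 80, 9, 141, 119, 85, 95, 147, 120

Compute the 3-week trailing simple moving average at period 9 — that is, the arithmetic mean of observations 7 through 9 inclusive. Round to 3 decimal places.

120.667

Sum of periods 7–9: 95 + 147 + 120 = 362
Divide by 3: 362 / 3 = 120.667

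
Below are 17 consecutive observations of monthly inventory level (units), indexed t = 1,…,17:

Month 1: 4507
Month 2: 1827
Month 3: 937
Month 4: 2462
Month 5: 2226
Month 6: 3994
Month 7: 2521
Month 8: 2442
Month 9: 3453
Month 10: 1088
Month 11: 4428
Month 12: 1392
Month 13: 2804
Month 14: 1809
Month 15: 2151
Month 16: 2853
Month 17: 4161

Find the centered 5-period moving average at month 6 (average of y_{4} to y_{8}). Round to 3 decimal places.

2729.000

Sum of periods 4–8: 2462 + 2226 + 3994 + 2521 + 2442 = 13645
Divide by 5: 13645 / 5 = 2729.000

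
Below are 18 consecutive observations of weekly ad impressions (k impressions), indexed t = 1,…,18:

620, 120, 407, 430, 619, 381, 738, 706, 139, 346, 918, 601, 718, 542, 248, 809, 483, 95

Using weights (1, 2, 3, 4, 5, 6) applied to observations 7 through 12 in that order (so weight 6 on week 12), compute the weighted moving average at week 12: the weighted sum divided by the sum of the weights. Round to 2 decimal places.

578.43

Weighted sum: 1·738 + 2·706 + 3·139 + 4·346 + 5·918 + 6·601 = 738 + 1412 + 417 + 1384 + 4590 + 3606 = 12147
Weight total: 1 + 2 + 3 + 4 + 5 + 6 = 21
WMA = 12147 / 21 = 578.43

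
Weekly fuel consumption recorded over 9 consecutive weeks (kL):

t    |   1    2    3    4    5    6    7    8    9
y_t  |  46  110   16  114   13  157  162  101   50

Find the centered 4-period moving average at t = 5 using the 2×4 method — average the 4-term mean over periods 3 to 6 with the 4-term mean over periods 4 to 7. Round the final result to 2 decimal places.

93.25

Sum over 3–6: 16 + 114 + 13 + 157 = 300
Sum over 4–7: 114 + 13 + 157 + 162 = 446
CMA at t=5 = (300 + 446) / (2·4) = 746 / 8 = 93.25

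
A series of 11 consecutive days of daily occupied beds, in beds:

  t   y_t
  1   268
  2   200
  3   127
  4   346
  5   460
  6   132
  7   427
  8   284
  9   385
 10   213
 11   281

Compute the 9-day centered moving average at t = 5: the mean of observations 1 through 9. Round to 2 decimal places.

Sum of periods 1–9: 268 + 200 + 127 + 346 + 460 + 132 + 427 + 284 + 385 = 2629
Divide by 9: 2629 / 9 = 292.11

292.11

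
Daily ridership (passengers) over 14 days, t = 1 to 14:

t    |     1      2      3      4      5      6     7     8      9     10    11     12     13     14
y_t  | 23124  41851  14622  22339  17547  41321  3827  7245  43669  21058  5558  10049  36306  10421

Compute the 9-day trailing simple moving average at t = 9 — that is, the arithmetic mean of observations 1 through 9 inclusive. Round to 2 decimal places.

Sum of periods 1–9: 23124 + 41851 + 14622 + 22339 + 17547 + 41321 + 3827 + 7245 + 43669 = 215545
Divide by 9: 215545 / 9 = 23949.44

23949.44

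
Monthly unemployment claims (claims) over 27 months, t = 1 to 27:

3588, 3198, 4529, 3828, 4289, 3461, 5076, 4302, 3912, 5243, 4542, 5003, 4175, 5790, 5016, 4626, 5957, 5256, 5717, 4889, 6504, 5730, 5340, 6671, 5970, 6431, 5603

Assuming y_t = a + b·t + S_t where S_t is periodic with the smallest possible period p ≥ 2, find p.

First differences y_{t+1} − y_t: -390, 1331, -701, 461, -828, 1615, -774, -390, 1331, -701, 461, -828, 1615, -774, -390, 1331, …
The difference pattern repeats every 7 terms and not for any smaller step, so p = 7.

7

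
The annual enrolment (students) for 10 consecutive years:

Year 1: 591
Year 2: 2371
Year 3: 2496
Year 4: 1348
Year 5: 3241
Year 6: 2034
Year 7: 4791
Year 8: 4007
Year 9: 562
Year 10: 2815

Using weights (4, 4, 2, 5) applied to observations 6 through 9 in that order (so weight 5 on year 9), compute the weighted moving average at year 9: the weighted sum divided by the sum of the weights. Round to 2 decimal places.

Weighted sum: 4·2034 + 4·4791 + 2·4007 + 5·562 = 8136 + 19164 + 8014 + 2810 = 38124
Weight total: 4 + 4 + 2 + 5 = 15
WMA = 38124 / 15 = 2541.60

2541.60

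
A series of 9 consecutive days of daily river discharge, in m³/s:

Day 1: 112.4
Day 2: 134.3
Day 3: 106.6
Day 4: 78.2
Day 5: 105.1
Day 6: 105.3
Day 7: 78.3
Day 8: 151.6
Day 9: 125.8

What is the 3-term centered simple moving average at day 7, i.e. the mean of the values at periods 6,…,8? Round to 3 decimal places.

111.733

Sum of periods 6–8: 105.3 + 78.3 + 151.6 = 335.2
Divide by 3: 335.2 / 3 = 111.733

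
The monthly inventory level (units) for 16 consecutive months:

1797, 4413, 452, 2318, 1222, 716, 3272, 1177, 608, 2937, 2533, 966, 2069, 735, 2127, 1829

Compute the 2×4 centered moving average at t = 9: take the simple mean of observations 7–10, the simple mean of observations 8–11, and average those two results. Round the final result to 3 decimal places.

1906.125

Sum over 7–10: 3272 + 1177 + 608 + 2937 = 7994
Sum over 8–11: 1177 + 608 + 2937 + 2533 = 7255
CMA at t=9 = (7994 + 7255) / (2·4) = 15249 / 8 = 1906.125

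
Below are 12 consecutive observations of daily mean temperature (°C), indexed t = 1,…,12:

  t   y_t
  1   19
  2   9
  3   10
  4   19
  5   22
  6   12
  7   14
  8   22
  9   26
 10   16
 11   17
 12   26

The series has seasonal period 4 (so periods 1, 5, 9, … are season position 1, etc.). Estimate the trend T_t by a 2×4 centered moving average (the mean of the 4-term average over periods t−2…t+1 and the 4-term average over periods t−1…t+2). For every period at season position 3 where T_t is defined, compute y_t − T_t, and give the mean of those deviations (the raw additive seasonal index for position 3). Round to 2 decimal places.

Season position 3 occurs at t = 3, 7 (where T_t is defined).
t=3: T_3 = 14.6250; y_3 − T_3 = 10 − 14.6250 = -4.6250
t=7: T_7 = 18.0000; y_7 − T_7 = 14 − 18.0000 = -4.0000
Mean deviation: (-4.6250 + -4.0000) / 2 = -4.31

-4.31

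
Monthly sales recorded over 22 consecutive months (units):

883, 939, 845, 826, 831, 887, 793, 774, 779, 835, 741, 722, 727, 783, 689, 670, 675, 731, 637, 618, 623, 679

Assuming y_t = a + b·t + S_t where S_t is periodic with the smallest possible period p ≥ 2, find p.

First differences y_{t+1} − y_t: 56, -94, -19, 5, 56, -94, -19, 5, 56, -94, …
The difference pattern repeats every 4 terms and not for any smaller step, so p = 4.

4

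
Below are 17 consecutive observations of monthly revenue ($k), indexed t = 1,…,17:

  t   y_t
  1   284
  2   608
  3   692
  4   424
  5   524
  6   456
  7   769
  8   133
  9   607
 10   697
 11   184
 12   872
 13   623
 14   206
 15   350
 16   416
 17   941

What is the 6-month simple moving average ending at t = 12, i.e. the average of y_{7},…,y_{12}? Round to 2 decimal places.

Sum of periods 7–12: 769 + 133 + 607 + 697 + 184 + 872 = 3262
Divide by 6: 3262 / 6 = 543.67

543.67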